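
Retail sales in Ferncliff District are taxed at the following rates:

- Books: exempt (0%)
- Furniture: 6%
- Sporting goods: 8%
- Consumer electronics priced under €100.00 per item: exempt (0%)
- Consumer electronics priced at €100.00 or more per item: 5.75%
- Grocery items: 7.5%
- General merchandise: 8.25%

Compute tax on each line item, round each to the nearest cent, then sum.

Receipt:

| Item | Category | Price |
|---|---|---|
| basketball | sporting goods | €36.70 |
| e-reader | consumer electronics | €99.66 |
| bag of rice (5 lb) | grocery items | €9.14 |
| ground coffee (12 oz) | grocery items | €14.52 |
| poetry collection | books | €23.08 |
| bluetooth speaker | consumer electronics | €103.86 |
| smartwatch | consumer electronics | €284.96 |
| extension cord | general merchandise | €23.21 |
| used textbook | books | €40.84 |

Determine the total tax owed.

€28.99

Basketball €36.70: sporting goods → 8% → €2.94
E-reader €99.66: consumer electronics, under €100.00 → 0% → €0.00
Bag of rice (5 lb) €9.14: grocery items → 7.5% → €0.69
Ground coffee (12 oz) €14.52: grocery items → 7.5% → €1.09
Poetry collection €23.08: books → 0% → €0.00
Bluetooth speaker €103.86: consumer electronics, €100.00 or more → 5.75% → €5.97
Smartwatch €284.96: consumer electronics, €100.00 or more → 5.75% → €16.39
Extension cord €23.21: general merchandise → 8.25% → €1.91
Used textbook €40.84: books → 0% → €0.00
Total tax = €2.94 + €0.69 + €1.09 + €5.97 + €16.39 + €1.91 = €28.99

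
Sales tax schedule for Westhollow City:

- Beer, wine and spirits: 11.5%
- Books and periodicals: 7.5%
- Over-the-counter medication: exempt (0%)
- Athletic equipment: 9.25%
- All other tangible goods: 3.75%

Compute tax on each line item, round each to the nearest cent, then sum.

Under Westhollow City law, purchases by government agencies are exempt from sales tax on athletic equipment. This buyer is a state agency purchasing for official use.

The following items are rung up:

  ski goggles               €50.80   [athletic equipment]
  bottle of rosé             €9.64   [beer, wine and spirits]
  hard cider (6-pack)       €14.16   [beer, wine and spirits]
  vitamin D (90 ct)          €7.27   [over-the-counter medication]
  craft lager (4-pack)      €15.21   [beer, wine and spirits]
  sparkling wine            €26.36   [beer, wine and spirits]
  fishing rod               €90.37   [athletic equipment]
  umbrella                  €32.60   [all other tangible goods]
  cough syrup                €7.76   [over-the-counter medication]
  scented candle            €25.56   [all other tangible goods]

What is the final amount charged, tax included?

€289.43

Ski goggles €50.80: athletic equipment, buyer-exempt → 0% → €0.00
Bottle of rosé €9.64: beer, wine and spirits → 11.5% → €1.11
Hard cider (6-pack) €14.16: beer, wine and spirits → 11.5% → €1.63
Vitamin D (90 ct) €7.27: over-the-counter medication → 0% → €0.00
Craft lager (4-pack) €15.21: beer, wine and spirits → 11.5% → €1.75
Sparkling wine €26.36: beer, wine and spirits → 11.5% → €3.03
Fishing rod €90.37: athletic equipment, buyer-exempt → 0% → €0.00
Umbrella €32.60: all other tangible goods → 3.75% → €1.22
Cough syrup €7.76: over-the-counter medication → 0% → €0.00
Scented candle €25.56: all other tangible goods → 3.75% → €0.96
Subtotal = €279.73; tax = €9.70; total due = €289.43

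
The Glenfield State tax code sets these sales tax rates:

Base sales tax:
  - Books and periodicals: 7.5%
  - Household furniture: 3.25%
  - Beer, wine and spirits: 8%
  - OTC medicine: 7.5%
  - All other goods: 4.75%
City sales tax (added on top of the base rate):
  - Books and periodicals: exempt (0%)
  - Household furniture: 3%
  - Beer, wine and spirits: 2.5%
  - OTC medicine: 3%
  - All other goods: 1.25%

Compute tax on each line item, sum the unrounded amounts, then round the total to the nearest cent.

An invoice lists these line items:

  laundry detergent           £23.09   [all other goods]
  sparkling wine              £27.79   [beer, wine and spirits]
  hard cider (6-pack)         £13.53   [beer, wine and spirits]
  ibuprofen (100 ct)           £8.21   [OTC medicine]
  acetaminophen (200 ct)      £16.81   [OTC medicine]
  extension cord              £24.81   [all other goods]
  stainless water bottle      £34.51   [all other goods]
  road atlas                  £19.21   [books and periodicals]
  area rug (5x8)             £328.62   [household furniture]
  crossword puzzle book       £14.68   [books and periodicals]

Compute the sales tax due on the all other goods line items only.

Laundry detergent £23.09: all other goods → 4.75% + 1.25% city = 6% → £1.3854
Extension cord £24.81: all other goods → 4.75% + 1.25% city = 6% → £1.4886
Stainless water bottle £34.51: all other goods → 4.75% + 1.25% city = 6% → £2.0706
Tax on all other goods: unrounded sum = £4.9446 → £4.94

£4.94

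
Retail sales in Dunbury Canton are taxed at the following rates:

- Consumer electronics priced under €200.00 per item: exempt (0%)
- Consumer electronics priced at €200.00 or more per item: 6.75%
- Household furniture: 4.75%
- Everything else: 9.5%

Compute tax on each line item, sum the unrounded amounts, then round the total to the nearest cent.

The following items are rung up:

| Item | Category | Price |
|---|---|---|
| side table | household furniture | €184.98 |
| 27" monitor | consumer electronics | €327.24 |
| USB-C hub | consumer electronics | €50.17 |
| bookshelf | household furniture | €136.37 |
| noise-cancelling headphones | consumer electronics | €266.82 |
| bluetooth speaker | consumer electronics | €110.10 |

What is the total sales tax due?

Side table €184.98: household furniture → 4.75% → €8.78655
27" monitor €327.24: consumer electronics, €200.00 or more → 6.75% → €22.0887
USB-C hub €50.17: consumer electronics, under €200.00 → 0% → €0.00
Bookshelf €136.37: household furniture → 4.75% → €6.477575
Noise-cancelling headphones €266.82: consumer electronics, €200.00 or more → 6.75% → €18.01035
Bluetooth speaker €110.10: consumer electronics, under €200.00 → 0% → €0.00
Unrounded tax sum = €55.363175 → €55.36

€55.36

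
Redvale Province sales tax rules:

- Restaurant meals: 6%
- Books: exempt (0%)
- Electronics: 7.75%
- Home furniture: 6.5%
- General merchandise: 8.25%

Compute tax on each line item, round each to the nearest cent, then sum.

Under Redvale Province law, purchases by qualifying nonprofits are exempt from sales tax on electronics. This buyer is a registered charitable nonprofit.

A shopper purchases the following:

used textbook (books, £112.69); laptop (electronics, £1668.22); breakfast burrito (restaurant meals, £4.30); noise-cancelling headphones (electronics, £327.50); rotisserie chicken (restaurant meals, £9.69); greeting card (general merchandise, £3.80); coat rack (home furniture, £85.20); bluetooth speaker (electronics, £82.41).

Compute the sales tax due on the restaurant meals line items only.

Breakfast burrito £4.30: restaurant meals → 6% → £0.26
Rotisserie chicken £9.69: restaurant meals → 6% → £0.58
Tax on restaurant meals = £0.26 + £0.58 = £0.84

£0.84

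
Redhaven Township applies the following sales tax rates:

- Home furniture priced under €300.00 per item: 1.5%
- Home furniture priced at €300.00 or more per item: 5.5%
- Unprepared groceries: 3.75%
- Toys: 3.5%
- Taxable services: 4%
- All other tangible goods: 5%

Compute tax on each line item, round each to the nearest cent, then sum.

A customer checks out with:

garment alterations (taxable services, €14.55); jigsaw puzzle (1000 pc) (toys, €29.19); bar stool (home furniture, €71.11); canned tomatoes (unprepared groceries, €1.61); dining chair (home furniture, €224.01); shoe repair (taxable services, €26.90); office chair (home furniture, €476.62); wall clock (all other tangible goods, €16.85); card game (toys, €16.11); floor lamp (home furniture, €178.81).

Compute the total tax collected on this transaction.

Garment alterations €14.55: taxable services → 4% → €0.58
Jigsaw puzzle (1000 pc) €29.19: toys → 3.5% → €1.02
Bar stool €71.11: home furniture, under €300.00 → 1.5% → €1.07
Canned tomatoes €1.61: unprepared groceries → 3.75% → €0.06
Dining chair €224.01: home furniture, under €300.00 → 1.5% → €3.36
Shoe repair €26.90: taxable services → 4% → €1.08
Office chair €476.62: home furniture, €300.00 or more → 5.5% → €26.21
Wall clock €16.85: all other tangible goods → 5% → €0.84
Card game €16.11: toys → 3.5% → €0.56
Floor lamp €178.81: home furniture, under €300.00 → 1.5% → €2.68
Total tax = €0.58 + €1.02 + €1.07 + €0.06 + €3.36 + €1.08 + €26.21 + €0.84 + €0.56 + €2.68 = €37.46

€37.46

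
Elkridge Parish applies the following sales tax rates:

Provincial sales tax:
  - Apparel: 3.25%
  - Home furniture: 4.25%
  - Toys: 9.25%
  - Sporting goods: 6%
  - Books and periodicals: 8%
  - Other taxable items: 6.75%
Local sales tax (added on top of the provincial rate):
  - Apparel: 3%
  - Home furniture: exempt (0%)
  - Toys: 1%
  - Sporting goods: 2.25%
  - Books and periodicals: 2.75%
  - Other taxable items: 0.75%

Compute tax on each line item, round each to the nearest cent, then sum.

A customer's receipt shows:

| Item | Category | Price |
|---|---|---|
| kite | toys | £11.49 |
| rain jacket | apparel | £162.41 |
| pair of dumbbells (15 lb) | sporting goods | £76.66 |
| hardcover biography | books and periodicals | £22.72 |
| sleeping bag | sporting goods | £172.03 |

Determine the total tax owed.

£34.28

Kite £11.49: toys → 9.25% + 1% local = 10.25% → £1.18
Rain jacket £162.41: apparel → 3.25% + 3% local = 6.25% → £10.15
Pair of dumbbells (15 lb) £76.66: sporting goods → 6% + 2.25% local = 8.25% → £6.32
Hardcover biography £22.72: books and periodicals → 8% + 2.75% local = 10.75% → £2.44
Sleeping bag £172.03: sporting goods → 6% + 2.25% local = 8.25% → £14.19
Total tax = £1.18 + £10.15 + £6.32 + £2.44 + £14.19 = £34.28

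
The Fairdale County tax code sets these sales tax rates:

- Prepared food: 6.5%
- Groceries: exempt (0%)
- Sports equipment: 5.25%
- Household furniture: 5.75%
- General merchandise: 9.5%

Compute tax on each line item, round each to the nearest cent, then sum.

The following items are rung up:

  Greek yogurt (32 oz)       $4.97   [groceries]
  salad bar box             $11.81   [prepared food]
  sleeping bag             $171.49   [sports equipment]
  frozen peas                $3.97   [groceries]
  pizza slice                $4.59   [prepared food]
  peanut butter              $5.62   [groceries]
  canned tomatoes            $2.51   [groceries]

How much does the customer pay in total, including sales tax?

$215.03

Greek yogurt (32 oz) $4.97: groceries → 0% → $0.00
Salad bar box $11.81: prepared food → 6.5% → $0.77
Sleeping bag $171.49: sports equipment → 5.25% → $9.00
Frozen peas $3.97: groceries → 0% → $0.00
Pizza slice $4.59: prepared food → 6.5% → $0.30
Peanut butter $5.62: groceries → 0% → $0.00
Canned tomatoes $2.51: groceries → 0% → $0.00
Subtotal = $204.96; tax = $10.07; total due = $215.03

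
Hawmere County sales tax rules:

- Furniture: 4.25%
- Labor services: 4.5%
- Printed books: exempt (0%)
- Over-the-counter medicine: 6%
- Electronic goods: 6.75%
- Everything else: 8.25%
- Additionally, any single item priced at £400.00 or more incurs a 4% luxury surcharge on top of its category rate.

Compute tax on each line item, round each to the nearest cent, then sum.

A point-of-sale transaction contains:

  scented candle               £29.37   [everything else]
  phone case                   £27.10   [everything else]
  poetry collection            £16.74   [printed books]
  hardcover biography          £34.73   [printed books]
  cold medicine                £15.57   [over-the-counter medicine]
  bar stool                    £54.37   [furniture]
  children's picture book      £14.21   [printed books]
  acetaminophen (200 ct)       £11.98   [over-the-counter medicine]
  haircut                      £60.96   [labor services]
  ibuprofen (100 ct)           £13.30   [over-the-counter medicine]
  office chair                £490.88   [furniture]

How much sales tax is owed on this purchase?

Scented candle £29.37: everything else → 8.25% → £2.42
Phone case £27.10: everything else → 8.25% → £2.24
Poetry collection £16.74: printed books → 0% → £0.00
Hardcover biography £34.73: printed books → 0% → £0.00
Cold medicine £15.57: over-the-counter medicine → 6% → £0.93
Bar stool £54.37: furniture → 4.25% → £2.31
Children's picture book £14.21: printed books → 0% → £0.00
Acetaminophen (200 ct) £11.98: over-the-counter medicine → 6% → £0.72
Haircut £60.96: labor services → 4.5% → £2.74
Ibuprofen (100 ct) £13.30: over-the-counter medicine → 6% → £0.80
Office chair £490.88: furniture → 4.25% + 4% surcharge = 8.25% → £40.50
Total tax = £2.42 + £2.24 + £0.93 + £2.31 + £0.72 + £2.74 + £0.80 + £40.50 = £52.66

£52.66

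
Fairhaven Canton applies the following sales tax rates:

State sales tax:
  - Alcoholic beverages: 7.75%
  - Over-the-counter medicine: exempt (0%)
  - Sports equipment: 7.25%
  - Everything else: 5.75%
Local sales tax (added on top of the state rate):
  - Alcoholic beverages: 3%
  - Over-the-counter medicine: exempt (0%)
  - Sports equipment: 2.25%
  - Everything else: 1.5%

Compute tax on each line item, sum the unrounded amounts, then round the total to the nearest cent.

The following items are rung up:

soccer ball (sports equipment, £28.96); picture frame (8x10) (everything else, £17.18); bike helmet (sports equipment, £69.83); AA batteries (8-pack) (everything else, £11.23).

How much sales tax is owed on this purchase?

Soccer ball £28.96: sports equipment → 7.25% + 2.25% local = 9.5% → £2.7512
Picture frame (8x10) £17.18: everything else → 5.75% + 1.5% local = 7.25% → £1.24555
Bike helmet £69.83: sports equipment → 7.25% + 2.25% local = 9.5% → £6.63385
AA batteries (8-pack) £11.23: everything else → 5.75% + 1.5% local = 7.25% → £0.814175
Unrounded tax sum = £11.444775 → £11.44

£11.44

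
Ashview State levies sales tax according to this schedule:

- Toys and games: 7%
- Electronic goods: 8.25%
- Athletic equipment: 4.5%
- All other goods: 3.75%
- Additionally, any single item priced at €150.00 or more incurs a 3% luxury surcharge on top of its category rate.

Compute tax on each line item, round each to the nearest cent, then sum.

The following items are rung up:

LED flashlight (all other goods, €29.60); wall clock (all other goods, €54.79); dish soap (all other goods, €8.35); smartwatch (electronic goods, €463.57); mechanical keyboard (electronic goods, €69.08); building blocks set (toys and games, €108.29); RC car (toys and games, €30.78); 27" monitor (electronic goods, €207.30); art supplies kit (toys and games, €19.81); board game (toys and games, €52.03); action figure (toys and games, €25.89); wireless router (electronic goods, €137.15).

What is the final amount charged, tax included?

LED flashlight €29.60: all other goods → 3.75% → €1.11
Wall clock €54.79: all other goods → 3.75% → €2.05
Dish soap €8.35: all other goods → 3.75% → €0.31
Smartwatch €463.57: electronic goods → 8.25% + 3% surcharge = 11.25% → €52.15
Mechanical keyboard €69.08: electronic goods → 8.25% → €5.70
Building blocks set €108.29: toys and games → 7% → €7.58
RC car €30.78: toys and games → 7% → €2.15
27" monitor €207.30: electronic goods → 8.25% + 3% surcharge = 11.25% → €23.32
Art supplies kit €19.81: toys and games → 7% → €1.39
Board game €52.03: toys and games → 7% → €3.64
Action figure €25.89: toys and games → 7% → €1.81
Wireless router €137.15: electronic goods → 8.25% → €11.31
Subtotal = €1206.64; tax = €112.52; total due = €1319.16

€1319.16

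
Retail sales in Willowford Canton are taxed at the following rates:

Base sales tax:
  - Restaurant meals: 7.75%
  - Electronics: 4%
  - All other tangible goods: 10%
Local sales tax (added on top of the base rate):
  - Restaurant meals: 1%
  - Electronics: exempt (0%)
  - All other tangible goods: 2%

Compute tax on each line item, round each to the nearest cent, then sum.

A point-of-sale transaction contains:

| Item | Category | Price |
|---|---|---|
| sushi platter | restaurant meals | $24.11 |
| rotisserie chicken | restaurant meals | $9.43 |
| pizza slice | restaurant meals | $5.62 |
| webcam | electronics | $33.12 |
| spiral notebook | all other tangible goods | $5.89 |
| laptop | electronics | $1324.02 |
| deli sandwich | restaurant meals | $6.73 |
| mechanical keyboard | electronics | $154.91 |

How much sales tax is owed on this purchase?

$65.21

Sushi platter $24.11: restaurant meals → 7.75% + 1% local = 8.75% → $2.11
Rotisserie chicken $9.43: restaurant meals → 7.75% + 1% local = 8.75% → $0.83
Pizza slice $5.62: restaurant meals → 7.75% + 1% local = 8.75% → $0.49
Webcam $33.12: electronics → 4% + 0% local = 4% → $1.32
Spiral notebook $5.89: all other tangible goods → 10% + 2% local = 12% → $0.71
Laptop $1324.02: electronics → 4% + 0% local = 4% → $52.96
Deli sandwich $6.73: restaurant meals → 7.75% + 1% local = 8.75% → $0.59
Mechanical keyboard $154.91: electronics → 4% + 0% local = 4% → $6.20
Total tax = $2.11 + $0.83 + $0.49 + $1.32 + $0.71 + $52.96 + $0.59 + $6.20 = $65.21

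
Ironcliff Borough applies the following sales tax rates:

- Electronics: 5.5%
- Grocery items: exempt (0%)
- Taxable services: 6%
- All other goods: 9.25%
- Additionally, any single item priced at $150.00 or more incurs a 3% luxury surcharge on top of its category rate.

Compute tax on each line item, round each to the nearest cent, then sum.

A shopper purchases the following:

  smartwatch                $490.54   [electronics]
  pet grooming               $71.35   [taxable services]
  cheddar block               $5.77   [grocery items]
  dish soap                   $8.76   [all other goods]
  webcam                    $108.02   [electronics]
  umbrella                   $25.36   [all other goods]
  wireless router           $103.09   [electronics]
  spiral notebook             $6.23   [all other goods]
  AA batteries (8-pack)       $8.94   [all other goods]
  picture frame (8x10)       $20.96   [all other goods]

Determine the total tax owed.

Smartwatch $490.54: electronics → 5.5% + 3% surcharge = 8.5% → $41.70
Pet grooming $71.35: taxable services → 6% → $4.28
Cheddar block $5.77: grocery items → 0% → $0.00
Dish soap $8.76: all other goods → 9.25% → $0.81
Webcam $108.02: electronics → 5.5% → $5.94
Umbrella $25.36: all other goods → 9.25% → $2.35
Wireless router $103.09: electronics → 5.5% → $5.67
Spiral notebook $6.23: all other goods → 9.25% → $0.58
AA batteries (8-pack) $8.94: all other goods → 9.25% → $0.83
Picture frame (8x10) $20.96: all other goods → 9.25% → $1.94
Total tax = $41.70 + $4.28 + $0.81 + $5.94 + $2.35 + $5.67 + $0.58 + $0.83 + $1.94 = $64.10

$64.10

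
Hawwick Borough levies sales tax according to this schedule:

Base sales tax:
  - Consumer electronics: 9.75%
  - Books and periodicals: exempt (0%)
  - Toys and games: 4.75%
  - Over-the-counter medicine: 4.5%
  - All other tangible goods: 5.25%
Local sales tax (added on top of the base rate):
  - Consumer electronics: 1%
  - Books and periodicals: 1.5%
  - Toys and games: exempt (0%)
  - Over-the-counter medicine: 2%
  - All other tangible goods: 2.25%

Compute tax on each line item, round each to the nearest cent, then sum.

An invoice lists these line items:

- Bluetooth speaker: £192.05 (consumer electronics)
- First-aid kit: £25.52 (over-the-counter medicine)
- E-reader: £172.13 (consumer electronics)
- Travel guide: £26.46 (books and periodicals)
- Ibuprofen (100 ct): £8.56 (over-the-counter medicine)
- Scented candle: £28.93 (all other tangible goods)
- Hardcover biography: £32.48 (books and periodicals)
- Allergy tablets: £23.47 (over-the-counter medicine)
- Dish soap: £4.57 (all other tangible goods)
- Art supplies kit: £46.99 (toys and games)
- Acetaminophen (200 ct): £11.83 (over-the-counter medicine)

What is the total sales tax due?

£49.30

Bluetooth speaker £192.05: consumer electronics → 9.75% + 1% local = 10.75% → £20.65
First-aid kit £25.52: over-the-counter medicine → 4.5% + 2% local = 6.5% → £1.66
E-reader £172.13: consumer electronics → 9.75% + 1% local = 10.75% → £18.50
Travel guide £26.46: books and periodicals → 0% + 1.5% local = 1.5% → £0.40
Ibuprofen (100 ct) £8.56: over-the-counter medicine → 4.5% + 2% local = 6.5% → £0.56
Scented candle £28.93: all other tangible goods → 5.25% + 2.25% local = 7.5% → £2.17
Hardcover biography £32.48: books and periodicals → 0% + 1.5% local = 1.5% → £0.49
Allergy tablets £23.47: over-the-counter medicine → 4.5% + 2% local = 6.5% → £1.53
Dish soap £4.57: all other tangible goods → 5.25% + 2.25% local = 7.5% → £0.34
Art supplies kit £46.99: toys and games → 4.75% + 0% local = 4.75% → £2.23
Acetaminophen (200 ct) £11.83: over-the-counter medicine → 4.5% + 2% local = 6.5% → £0.77
Total tax = £20.65 + £1.66 + £18.50 + £0.40 + £0.56 + £2.17 + £0.49 + £1.53 + £0.34 + £2.23 + £0.77 = £49.30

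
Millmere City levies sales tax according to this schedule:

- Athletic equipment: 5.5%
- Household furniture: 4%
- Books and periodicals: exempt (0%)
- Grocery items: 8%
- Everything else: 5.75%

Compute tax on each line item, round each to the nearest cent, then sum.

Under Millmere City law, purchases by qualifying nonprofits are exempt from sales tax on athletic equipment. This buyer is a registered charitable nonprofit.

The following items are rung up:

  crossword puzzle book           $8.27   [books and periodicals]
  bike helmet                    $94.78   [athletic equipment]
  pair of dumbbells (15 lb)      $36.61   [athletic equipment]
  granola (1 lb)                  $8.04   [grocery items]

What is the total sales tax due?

Crossword puzzle book $8.27: books and periodicals → 0% → $0.00
Bike helmet $94.78: athletic equipment, buyer-exempt → 0% → $0.00
Pair of dumbbells (15 lb) $36.61: athletic equipment, buyer-exempt → 0% → $0.00
Granola (1 lb) $8.04: grocery items → 8% → $0.64
Total tax = $0.64

$0.64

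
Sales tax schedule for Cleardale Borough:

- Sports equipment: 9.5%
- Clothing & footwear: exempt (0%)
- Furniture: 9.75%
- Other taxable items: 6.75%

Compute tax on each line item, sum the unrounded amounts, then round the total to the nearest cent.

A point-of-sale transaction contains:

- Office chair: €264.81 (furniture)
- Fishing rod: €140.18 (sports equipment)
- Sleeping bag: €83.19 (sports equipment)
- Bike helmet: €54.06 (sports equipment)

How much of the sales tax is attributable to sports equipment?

Fishing rod €140.18: sports equipment → 9.5% → €13.3171
Sleeping bag €83.19: sports equipment → 9.5% → €7.90305
Bike helmet €54.06: sports equipment → 9.5% → €5.1357
Tax on sports equipment: unrounded sum = €26.35585 → €26.36

€26.36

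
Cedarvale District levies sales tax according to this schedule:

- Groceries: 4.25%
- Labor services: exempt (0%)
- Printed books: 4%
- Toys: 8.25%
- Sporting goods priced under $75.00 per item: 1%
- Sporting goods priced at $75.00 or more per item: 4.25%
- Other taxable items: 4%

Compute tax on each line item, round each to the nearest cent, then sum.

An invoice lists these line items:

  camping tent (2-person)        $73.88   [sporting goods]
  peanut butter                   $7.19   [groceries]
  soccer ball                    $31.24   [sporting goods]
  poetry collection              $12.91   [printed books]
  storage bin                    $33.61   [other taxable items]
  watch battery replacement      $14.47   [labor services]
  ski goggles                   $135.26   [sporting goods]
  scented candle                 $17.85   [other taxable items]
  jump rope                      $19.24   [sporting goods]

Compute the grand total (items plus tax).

Camping tent (2-person) $73.88: sporting goods, under $75.00 → 1% → $0.74
Peanut butter $7.19: groceries → 4.25% → $0.31
Soccer ball $31.24: sporting goods, under $75.00 → 1% → $0.31
Poetry collection $12.91: printed books → 4% → $0.52
Storage bin $33.61: other taxable items → 4% → $1.34
Watch battery replacement $14.47: labor services → 0% → $0.00
Ski goggles $135.26: sporting goods, $75.00 or more → 4.25% → $5.75
Scented candle $17.85: other taxable items → 4% → $0.71
Jump rope $19.24: sporting goods, under $75.00 → 1% → $0.19
Subtotal = $345.65; tax = $9.87; total due = $355.52

$355.52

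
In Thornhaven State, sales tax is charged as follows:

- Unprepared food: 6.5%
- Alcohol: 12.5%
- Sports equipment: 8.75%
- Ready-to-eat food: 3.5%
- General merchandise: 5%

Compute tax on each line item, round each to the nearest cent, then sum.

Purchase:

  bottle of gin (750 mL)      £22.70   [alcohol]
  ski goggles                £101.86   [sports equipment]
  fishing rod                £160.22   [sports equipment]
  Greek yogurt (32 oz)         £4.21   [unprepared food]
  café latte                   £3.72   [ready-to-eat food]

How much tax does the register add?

£26.17

Bottle of gin (750 mL) £22.70: alcohol → 12.5% → £2.84
Ski goggles £101.86: sports equipment → 8.75% → £8.91
Fishing rod £160.22: sports equipment → 8.75% → £14.02
Greek yogurt (32 oz) £4.21: unprepared food → 6.5% → £0.27
Café latte £3.72: ready-to-eat food → 3.5% → £0.13
Total tax = £2.84 + £8.91 + £14.02 + £0.27 + £0.13 = £26.17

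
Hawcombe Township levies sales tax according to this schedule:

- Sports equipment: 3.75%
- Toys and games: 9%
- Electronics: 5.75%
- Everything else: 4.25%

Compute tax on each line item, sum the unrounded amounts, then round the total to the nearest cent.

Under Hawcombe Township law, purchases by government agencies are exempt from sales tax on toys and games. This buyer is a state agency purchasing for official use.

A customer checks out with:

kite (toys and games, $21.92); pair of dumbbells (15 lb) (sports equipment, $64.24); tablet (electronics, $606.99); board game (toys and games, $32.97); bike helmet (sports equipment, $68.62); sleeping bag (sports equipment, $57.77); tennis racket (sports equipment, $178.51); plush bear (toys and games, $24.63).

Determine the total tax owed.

Kite $21.92: toys and games, buyer-exempt → 0% → $0.00
Pair of dumbbells (15 lb) $64.24: sports equipment → 3.75% → $2.409
Tablet $606.99: electronics → 5.75% → $34.901925
Board game $32.97: toys and games, buyer-exempt → 0% → $0.00
Bike helmet $68.62: sports equipment → 3.75% → $2.57325
Sleeping bag $57.77: sports equipment → 3.75% → $2.166375
Tennis racket $178.51: sports equipment → 3.75% → $6.694125
Plush bear $24.63: toys and games, buyer-exempt → 0% → $0.00
Unrounded tax sum = $48.744675 → $48.74

$48.74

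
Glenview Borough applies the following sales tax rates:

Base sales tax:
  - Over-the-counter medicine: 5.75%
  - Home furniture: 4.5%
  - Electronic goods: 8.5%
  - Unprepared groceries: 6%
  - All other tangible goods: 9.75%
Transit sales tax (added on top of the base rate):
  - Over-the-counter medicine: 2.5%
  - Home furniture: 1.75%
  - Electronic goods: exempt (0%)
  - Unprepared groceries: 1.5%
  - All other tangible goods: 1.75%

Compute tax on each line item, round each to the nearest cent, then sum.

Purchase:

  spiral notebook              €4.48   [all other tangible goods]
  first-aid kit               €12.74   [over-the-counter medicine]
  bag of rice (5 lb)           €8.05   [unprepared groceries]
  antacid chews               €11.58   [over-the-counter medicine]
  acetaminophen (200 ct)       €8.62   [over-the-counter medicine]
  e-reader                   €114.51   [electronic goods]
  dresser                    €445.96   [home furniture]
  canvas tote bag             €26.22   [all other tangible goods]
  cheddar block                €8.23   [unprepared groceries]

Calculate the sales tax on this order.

Spiral notebook €4.48: all other tangible goods → 9.75% + 1.75% transit = 11.5% → €0.52
First-aid kit €12.74: over-the-counter medicine → 5.75% + 2.5% transit = 8.25% → €1.05
Bag of rice (5 lb) €8.05: unprepared groceries → 6% + 1.5% transit = 7.5% → €0.60
Antacid chews €11.58: over-the-counter medicine → 5.75% + 2.5% transit = 8.25% → €0.96
Acetaminophen (200 ct) €8.62: over-the-counter medicine → 5.75% + 2.5% transit = 8.25% → €0.71
E-reader €114.51: electronic goods → 8.5% + 0% transit = 8.5% → €9.73
Dresser €445.96: home furniture → 4.5% + 1.75% transit = 6.25% → €27.87
Canvas tote bag €26.22: all other tangible goods → 9.75% + 1.75% transit = 11.5% → €3.02
Cheddar block €8.23: unprepared groceries → 6% + 1.5% transit = 7.5% → €0.62
Total tax = €0.52 + €1.05 + €0.60 + €0.96 + €0.71 + €9.73 + €27.87 + €3.02 + €0.62 = €45.08

€45.08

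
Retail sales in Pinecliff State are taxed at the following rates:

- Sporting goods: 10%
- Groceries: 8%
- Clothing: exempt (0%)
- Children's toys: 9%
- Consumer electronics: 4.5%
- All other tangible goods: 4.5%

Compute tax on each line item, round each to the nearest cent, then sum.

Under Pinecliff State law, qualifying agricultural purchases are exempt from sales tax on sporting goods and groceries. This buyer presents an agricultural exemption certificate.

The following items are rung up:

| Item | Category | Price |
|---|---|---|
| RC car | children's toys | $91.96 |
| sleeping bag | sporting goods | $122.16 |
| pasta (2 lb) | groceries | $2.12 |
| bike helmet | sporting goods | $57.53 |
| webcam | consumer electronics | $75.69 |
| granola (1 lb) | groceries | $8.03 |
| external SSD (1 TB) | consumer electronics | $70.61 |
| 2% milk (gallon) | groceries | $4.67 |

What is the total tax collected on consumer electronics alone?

$6.59

Webcam $75.69: consumer electronics → 4.5% → $3.41
External SSD (1 TB) $70.61: consumer electronics → 4.5% → $3.18
Tax on consumer electronics = $3.41 + $3.18 = $6.59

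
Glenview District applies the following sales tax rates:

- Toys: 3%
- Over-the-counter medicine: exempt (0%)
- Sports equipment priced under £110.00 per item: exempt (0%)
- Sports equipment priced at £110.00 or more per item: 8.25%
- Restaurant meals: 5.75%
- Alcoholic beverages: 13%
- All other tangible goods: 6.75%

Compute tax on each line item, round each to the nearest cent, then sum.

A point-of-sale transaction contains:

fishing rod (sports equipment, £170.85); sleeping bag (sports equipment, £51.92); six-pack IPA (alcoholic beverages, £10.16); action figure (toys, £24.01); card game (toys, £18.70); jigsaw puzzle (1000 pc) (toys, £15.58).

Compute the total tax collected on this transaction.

Fishing rod £170.85: sports equipment, £110.00 or more → 8.25% → £14.10
Sleeping bag £51.92: sports equipment, under £110.00 → 0% → £0.00
Six-pack IPA £10.16: alcoholic beverages → 13% → £1.32
Action figure £24.01: toys → 3% → £0.72
Card game £18.70: toys → 3% → £0.56
Jigsaw puzzle (1000 pc) £15.58: toys → 3% → £0.47
Total tax = £14.10 + £1.32 + £0.72 + £0.56 + £0.47 = £17.17

£17.17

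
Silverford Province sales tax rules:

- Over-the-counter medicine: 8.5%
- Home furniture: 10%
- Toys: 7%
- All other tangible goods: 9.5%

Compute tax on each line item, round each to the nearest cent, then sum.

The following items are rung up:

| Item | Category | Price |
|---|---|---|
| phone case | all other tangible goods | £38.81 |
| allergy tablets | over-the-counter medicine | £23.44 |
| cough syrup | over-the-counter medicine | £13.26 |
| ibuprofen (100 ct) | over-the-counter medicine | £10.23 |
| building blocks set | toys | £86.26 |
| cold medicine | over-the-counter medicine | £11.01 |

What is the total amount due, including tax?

Phone case £38.81: all other tangible goods → 9.5% → £3.69
Allergy tablets £23.44: over-the-counter medicine → 8.5% → £1.99
Cough syrup £13.26: over-the-counter medicine → 8.5% → £1.13
Ibuprofen (100 ct) £10.23: over-the-counter medicine → 8.5% → £0.87
Building blocks set £86.26: toys → 7% → £6.04
Cold medicine £11.01: over-the-counter medicine → 8.5% → £0.94
Subtotal = £183.01; tax = £14.66; total due = £197.67

£197.67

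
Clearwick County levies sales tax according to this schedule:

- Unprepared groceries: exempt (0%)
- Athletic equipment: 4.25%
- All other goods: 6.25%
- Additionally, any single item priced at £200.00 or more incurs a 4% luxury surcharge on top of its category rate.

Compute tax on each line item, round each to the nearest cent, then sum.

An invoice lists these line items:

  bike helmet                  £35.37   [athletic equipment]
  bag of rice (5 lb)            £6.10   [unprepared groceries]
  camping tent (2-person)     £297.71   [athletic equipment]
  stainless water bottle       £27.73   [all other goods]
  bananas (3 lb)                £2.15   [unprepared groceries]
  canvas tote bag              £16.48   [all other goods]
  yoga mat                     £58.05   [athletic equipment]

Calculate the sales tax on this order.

Bike helmet £35.37: athletic equipment → 4.25% → £1.50
Bag of rice (5 lb) £6.10: unprepared groceries → 0% → £0.00
Camping tent (2-person) £297.71: athletic equipment → 4.25% + 4% surcharge = 8.25% → £24.56
Stainless water bottle £27.73: all other goods → 6.25% → £1.73
Bananas (3 lb) £2.15: unprepared groceries → 0% → £0.00
Canvas tote bag £16.48: all other goods → 6.25% → £1.03
Yoga mat £58.05: athletic equipment → 4.25% → £2.47
Total tax = £1.50 + £24.56 + £1.73 + £1.03 + £2.47 = £31.29

£31.29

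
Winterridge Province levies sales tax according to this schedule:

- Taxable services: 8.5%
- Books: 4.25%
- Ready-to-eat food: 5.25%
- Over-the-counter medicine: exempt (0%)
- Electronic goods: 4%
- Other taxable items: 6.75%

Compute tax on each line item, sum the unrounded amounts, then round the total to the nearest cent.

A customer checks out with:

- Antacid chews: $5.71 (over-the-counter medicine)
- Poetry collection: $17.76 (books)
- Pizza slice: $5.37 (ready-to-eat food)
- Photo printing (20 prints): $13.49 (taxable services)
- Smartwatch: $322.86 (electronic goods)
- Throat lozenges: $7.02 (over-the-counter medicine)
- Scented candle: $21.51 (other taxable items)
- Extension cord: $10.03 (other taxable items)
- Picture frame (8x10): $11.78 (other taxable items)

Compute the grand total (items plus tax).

Antacid chews $5.71: over-the-counter medicine → 0% → $0.00
Poetry collection $17.76: books → 4.25% → $0.7548
Pizza slice $5.37: ready-to-eat food → 5.25% → $0.281925
Photo printing (20 prints) $13.49: taxable services → 8.5% → $1.14665
Smartwatch $322.86: electronic goods → 4% → $12.9144
Throat lozenges $7.02: over-the-counter medicine → 0% → $0.00
Scented candle $21.51: other taxable items → 6.75% → $1.451925
Extension cord $10.03: other taxable items → 6.75% → $0.677025
Picture frame (8x10) $11.78: other taxable items → 6.75% → $0.79515
Subtotal = $415.53; unrounded tax = $18.021875 → $18.02; total due = $433.55

$433.55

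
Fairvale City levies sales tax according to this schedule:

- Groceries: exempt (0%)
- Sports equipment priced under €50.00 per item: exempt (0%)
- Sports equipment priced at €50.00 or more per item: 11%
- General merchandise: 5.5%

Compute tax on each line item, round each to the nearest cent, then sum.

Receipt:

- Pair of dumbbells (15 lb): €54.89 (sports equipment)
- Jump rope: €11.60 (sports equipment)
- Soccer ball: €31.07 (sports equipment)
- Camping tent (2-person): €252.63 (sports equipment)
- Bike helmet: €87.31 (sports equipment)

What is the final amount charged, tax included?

€480.93

Pair of dumbbells (15 lb) €54.89: sports equipment, €50.00 or more → 11% → €6.04
Jump rope €11.60: sports equipment, under €50.00 → 0% → €0.00
Soccer ball €31.07: sports equipment, under €50.00 → 0% → €0.00
Camping tent (2-person) €252.63: sports equipment, €50.00 or more → 11% → €27.79
Bike helmet €87.31: sports equipment, €50.00 or more → 11% → €9.60
Subtotal = €437.50; tax = €43.43; total due = €480.93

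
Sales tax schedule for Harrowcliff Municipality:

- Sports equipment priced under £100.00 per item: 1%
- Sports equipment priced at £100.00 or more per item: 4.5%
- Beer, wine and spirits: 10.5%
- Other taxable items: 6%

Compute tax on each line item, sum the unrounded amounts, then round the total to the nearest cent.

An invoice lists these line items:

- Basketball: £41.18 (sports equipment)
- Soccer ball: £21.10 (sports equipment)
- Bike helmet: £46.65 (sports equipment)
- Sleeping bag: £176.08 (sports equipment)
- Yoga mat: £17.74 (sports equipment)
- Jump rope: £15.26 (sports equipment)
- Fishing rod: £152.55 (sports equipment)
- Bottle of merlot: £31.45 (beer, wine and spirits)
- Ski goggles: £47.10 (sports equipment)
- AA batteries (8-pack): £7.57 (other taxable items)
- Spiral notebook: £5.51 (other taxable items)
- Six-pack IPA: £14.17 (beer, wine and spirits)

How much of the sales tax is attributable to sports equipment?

£16.68

Basketball £41.18: sports equipment, under £100.00 → 1% → £0.4118
Soccer ball £21.10: sports equipment, under £100.00 → 1% → £0.211
Bike helmet £46.65: sports equipment, under £100.00 → 1% → £0.4665
Sleeping bag £176.08: sports equipment, £100.00 or more → 4.5% → £7.9236
Yoga mat £17.74: sports equipment, under £100.00 → 1% → £0.1774
Jump rope £15.26: sports equipment, under £100.00 → 1% → £0.1526
Fishing rod £152.55: sports equipment, £100.00 or more → 4.5% → £6.86475
Ski goggles £47.10: sports equipment, under £100.00 → 1% → £0.471
Tax on sports equipment: unrounded sum = £16.67865 → £16.68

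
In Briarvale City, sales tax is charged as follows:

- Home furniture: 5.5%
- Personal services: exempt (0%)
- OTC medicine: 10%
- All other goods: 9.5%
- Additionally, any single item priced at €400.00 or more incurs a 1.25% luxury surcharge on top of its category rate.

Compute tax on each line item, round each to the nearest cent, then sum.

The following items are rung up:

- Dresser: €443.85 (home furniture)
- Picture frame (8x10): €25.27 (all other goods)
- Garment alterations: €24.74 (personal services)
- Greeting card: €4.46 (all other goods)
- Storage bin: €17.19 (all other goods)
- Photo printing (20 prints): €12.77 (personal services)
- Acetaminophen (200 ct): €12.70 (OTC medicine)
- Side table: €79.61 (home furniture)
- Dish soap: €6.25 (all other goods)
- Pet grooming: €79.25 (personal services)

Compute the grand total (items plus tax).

€746.74

Dresser €443.85: home furniture → 5.5% + 1.25% surcharge = 6.75% → €29.96
Picture frame (8x10) €25.27: all other goods → 9.5% → €2.40
Garment alterations €24.74: personal services → 0% → €0.00
Greeting card €4.46: all other goods → 9.5% → €0.42
Storage bin €17.19: all other goods → 9.5% → €1.63
Photo printing (20 prints) €12.77: personal services → 0% → €0.00
Acetaminophen (200 ct) €12.70: OTC medicine → 10% → €1.27
Side table €79.61: home furniture → 5.5% → €4.38
Dish soap €6.25: all other goods → 9.5% → €0.59
Pet grooming €79.25: personal services → 0% → €0.00
Subtotal = €706.09; tax = €40.65; total due = €746.74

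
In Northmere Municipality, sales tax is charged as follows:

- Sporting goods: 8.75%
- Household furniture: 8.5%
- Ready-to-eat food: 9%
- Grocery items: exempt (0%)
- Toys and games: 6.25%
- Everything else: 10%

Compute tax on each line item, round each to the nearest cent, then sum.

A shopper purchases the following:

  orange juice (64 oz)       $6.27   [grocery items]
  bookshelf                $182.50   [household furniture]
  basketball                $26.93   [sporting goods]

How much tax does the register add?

Orange juice (64 oz) $6.27: grocery items → 0% → $0.00
Bookshelf $182.50: household furniture → 8.5% → $15.51
Basketball $26.93: sporting goods → 8.75% → $2.36
Total tax = $15.51 + $2.36 = $17.87

$17.87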